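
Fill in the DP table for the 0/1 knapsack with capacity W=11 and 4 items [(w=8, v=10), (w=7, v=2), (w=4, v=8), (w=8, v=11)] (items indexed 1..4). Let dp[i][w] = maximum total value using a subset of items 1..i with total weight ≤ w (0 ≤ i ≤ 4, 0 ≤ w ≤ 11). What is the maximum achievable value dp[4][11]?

i\w   0   1   2   3   4   5   6   7   8   9  10  11
  0   0   0   0   0   0   0   0   0   0   0   0   0
  1   0   0   0   0   0   0   0   0  10  10  10  10
  2   0   0   0   0   0   0   0   2  10  10  10  10
  3   0   0   0   0   8   8   8   8  10  10  10  10
  4   0   0   0   0   8   8   8   8  11  11  11  11

11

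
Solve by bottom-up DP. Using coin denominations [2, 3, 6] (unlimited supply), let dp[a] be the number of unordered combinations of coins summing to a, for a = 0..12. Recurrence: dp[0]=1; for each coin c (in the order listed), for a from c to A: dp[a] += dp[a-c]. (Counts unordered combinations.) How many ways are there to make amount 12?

6

after  coin     0     1     2     3     4     5     6     7     8     9    10    11    12
          2     1     0     1     0     1     0     1     0     1     0     1     0     1
          3     1     0     1     1     1     1     2     1     2     2     2     2     3
          6     1     0     1     1     1     1     3     1     3     3     3     3     6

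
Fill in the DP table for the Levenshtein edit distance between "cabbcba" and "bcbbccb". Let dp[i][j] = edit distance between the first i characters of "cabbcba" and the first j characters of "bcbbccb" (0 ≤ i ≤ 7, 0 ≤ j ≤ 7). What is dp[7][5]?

   ''  b  c  b  b  c  c  b
''  0  1  2  3  4  5  6  7
 c  1  1  1  2  3  4  5  6
 a  2  2  2  2  3  4  5  6
 b  3  2  3  2  2  3  4  5
 b  4  3  3  3  2  3  4  4
 c  5  4  3  4  3  2  3  4
 b  6  5  4  3  4  3  3  3
 a  7  6  5  4  4  4  4  4

4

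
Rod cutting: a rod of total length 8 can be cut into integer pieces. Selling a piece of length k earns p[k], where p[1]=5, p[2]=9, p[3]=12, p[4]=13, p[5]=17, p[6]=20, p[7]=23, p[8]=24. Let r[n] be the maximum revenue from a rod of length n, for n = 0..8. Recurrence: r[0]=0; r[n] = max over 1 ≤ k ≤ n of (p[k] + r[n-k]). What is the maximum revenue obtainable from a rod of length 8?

   n    0    1    2    3    4    5    6    7    8
r[n]    0    5   10   15   20   25   30   35   40

40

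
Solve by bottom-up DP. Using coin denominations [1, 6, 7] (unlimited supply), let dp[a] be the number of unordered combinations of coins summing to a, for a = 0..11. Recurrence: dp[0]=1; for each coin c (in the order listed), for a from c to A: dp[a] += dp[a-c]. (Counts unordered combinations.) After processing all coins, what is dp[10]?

3

after  coin     0     1     2     3     4     5     6     7     8     9    10    11
          1     1     1     1     1     1     1     1     1     1     1     1     1
          6     1     1     1     1     1     1     2     2     2     2     2     2
          7     1     1     1     1     1     1     2     3     3     3     3     3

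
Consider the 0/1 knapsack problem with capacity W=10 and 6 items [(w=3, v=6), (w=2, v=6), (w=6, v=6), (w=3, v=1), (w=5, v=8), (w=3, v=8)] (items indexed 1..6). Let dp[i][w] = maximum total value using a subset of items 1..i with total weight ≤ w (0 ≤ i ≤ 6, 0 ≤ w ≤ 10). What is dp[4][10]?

i\w   0   1   2   3   4   5   6   7   8   9  10
  0   0   0   0   0   0   0   0   0   0   0   0
  1   0   0   0   6   6   6   6   6   6   6   6
  2   0   0   6   6   6  12  12  12  12  12  12
  3   0   0   6   6   6  12  12  12  12  12  12
  4   0   0   6   6   6  12  12  12  13  13  13
  5   0   0   6   6   6  12  12  14  14  14  20
  6   0   0   6   8   8  14  14  14  20  20  22

13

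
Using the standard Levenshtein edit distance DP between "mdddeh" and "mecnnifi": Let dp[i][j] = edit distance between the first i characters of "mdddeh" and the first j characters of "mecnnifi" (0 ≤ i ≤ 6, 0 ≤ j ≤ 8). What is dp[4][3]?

3

   ''  m  e  c  n  n  i  f  i
''  0  1  2  3  4  5  6  7  8
 m  1  0  1  2  3  4  5  6  7
 d  2  1  1  2  3  4  5  6  7
 d  3  2  2  2  3  4  5  6  7
 d  4  3  3  3  3  4  5  6  7
 e  5  4  3  4  4  4  5  6  7
 h  6  5  4  4  5  5  5  6  7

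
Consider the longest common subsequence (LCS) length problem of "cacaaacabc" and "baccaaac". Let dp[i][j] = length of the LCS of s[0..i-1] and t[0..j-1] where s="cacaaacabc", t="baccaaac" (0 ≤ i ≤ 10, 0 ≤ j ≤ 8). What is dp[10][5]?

   ''  b  a  c  c  a  a  a  c
''  0  0  0  0  0  0  0  0  0
 c  0  0  0  1  1  1  1  1  1
 a  0  0  1  1  1  2  2  2  2
 c  0  0  1  2  2  2  2  2  3
 a  0  0  1  2  2  3  3  3  3
 a  0  0  1  2  2  3  4  4  4
 a  0  0  1  2  2  3  4  5  5
 c  0  0  1  2  3  3  4  5  6
 a  0  0  1  2  3  4  4  5  6
 b  0  1  1  2  3  4  4  5  6
 c  0  1  1  2  3  4  4  5  6

4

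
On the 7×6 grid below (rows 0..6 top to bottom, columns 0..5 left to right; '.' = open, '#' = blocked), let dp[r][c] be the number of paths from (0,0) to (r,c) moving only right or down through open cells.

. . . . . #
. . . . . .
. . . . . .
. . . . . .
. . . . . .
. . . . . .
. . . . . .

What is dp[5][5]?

251

r\c   0   1   2   3   4   5
  0   1   1   1   1   1   0
  1   1   2   3   4   5   5
  2   1   3   6  10  15  20
  3   1   4  10  20  35  55
  4   1   5  15  35  70 125
  5   1   6  21  56 126 251
  6   1   7  28  84 210 461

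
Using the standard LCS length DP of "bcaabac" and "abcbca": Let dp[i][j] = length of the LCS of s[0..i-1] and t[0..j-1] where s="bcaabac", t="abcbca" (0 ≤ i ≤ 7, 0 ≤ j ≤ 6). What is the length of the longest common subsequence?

4

   ''  a  b  c  b  c  a
''  0  0  0  0  0  0  0
 b  0  0  1  1  1  1  1
 c  0  0  1  2  2  2  2
 a  0  1  1  2  2  2  3
 a  0  1  1  2  2  2  3
 b  0  1  2  2  3  3  3
 a  0  1  2  2  3  3  4
 c  0  1  2  3  3  4  4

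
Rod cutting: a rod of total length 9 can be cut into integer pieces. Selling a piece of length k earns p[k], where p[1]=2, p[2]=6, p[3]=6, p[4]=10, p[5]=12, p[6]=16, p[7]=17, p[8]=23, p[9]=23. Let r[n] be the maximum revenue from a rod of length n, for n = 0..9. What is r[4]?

   n    0    1    2    3    4    5    6    7    8    9
r[n]    0    2    6    8   12   14   18   20   24   26

12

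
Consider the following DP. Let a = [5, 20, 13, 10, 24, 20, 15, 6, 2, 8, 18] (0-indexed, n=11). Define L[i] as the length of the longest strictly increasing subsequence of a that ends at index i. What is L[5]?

3

   i    0    1    2    3    4    5    6    7    8    9   10
a[i]    5   20   13   10   24   20   15    6    2    8   18
L[i]    1    2    2    2    3    3    3    2    1    3    4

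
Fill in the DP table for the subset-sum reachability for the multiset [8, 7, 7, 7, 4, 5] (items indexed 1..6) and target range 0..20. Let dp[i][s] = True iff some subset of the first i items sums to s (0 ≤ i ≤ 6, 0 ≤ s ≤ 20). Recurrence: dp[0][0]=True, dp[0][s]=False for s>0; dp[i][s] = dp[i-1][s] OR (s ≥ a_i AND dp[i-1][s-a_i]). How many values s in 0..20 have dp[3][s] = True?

5

i\s   0   1   2   3   4   5   6   7   8   9  10  11  12  13  14  15  16  17  18  19  20
  0   T   F   F   F   F   F   F   F   F   F   F   F   F   F   F   F   F   F   F   F   F
  1   T   F   F   F   F   F   F   F   T   F   F   F   F   F   F   F   F   F   F   F   F
  2   T   F   F   F   F   F   F   T   T   F   F   F   F   F   F   T   F   F   F   F   F
  3   T   F   F   F   F   F   F   T   T   F   F   F   F   F   T   T   F   F   F   F   F
  4   T   F   F   F   F   F   F   T   T   F   F   F   F   F   T   T   F   F   F   F   F
  5   T   F   F   F   T   F   F   T   T   F   F   T   T   F   T   T   F   F   T   T   F
  6   T   F   F   F   T   T   F   T   T   T   F   T   T   T   T   T   T   T   T   T   T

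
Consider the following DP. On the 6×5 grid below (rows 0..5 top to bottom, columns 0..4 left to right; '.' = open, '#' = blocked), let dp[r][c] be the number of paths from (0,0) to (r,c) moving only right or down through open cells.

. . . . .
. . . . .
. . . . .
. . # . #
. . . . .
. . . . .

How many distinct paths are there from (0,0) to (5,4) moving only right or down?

r\c   0   1   2   3   4
  0   1   1   1   1   1
  1   1   2   3   4   5
  2   1   3   6  10  15
  3   1   4   0  10   0
  4   1   5   5  15  15
  5   1   6  11  26  41

41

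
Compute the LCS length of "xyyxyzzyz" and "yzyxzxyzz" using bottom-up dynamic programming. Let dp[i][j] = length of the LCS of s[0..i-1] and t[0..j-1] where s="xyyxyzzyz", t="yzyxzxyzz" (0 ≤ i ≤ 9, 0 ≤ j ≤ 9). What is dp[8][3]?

3

   ''  y  z  y  x  z  x  y  z  z
''  0  0  0  0  0  0  0  0  0  0
 x  0  0  0  0  1  1  1  1  1  1
 y  0  1  1  1  1  1  1  2  2  2
 y  0  1  1  2  2  2  2  2  2  2
 x  0  1  1  2  3  3  3  3  3  3
 y  0  1  1  2  3  3  3  4  4  4
 z  0  1  2  2  3  4  4  4  5  5
 z  0  1  2  2  3  4  4  4  5  6
 y  0  1  2  3  3  4  4  5  5  6
 z  0  1  2  3  3  4  4  5  6  6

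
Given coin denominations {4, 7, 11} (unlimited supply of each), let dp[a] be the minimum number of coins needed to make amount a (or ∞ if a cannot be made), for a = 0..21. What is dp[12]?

 a  0  1  2  3  4  5  6  7  8  9 10 11 12 13 14 15 16 17 18 19 20 21
dp  0  -  -  -  1  -  -  1  2  -  -  1  3  -  2  2  4  -  2  3  5  3
(- denotes ∞ / unreachable)

3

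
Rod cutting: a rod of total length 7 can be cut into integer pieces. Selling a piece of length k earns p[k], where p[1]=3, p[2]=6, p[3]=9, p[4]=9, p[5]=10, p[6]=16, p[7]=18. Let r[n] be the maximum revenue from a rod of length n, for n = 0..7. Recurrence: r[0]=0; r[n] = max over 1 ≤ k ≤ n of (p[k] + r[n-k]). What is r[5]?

15

   n    0    1    2    3    4    5    6    7
r[n]    0    3    6    9   12   15   18   21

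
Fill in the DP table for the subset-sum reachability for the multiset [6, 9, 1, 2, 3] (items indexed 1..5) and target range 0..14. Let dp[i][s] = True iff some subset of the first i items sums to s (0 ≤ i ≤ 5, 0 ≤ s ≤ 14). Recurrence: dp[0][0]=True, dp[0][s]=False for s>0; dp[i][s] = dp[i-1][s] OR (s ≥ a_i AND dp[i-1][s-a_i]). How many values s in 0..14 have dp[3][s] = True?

i\s   0   1   2   3   4   5   6   7   8   9  10  11  12  13  14
  0   T   F   F   F   F   F   F   F   F   F   F   F   F   F   F
  1   T   F   F   F   F   F   T   F   F   F   F   F   F   F   F
  2   T   F   F   F   F   F   T   F   F   T   F   F   F   F   F
  3   T   T   F   F   F   F   T   T   F   T   T   F   F   F   F
  4   T   T   T   T   F   F   T   T   T   T   T   T   T   F   F
  5   T   T   T   T   T   T   T   T   T   T   T   T   T   T   T

6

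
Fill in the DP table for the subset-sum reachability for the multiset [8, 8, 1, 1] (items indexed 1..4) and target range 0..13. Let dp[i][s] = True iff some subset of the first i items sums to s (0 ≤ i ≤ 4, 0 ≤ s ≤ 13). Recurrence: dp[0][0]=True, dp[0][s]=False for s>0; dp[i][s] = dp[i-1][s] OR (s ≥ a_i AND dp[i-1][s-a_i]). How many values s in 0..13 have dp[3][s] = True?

i\s   0   1   2   3   4   5   6   7   8   9  10  11  12  13
  0   T   F   F   F   F   F   F   F   F   F   F   F   F   F
  1   T   F   F   F   F   F   F   F   T   F   F   F   F   F
  2   T   F   F   F   F   F   F   F   T   F   F   F   F   F
  3   T   T   F   F   F   F   F   F   T   T   F   F   F   F
  4   T   T   T   F   F   F   F   F   T   T   T   F   F   F

4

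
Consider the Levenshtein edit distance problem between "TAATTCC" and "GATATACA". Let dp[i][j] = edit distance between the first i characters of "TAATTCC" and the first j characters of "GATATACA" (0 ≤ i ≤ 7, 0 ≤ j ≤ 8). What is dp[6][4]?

   ''  G  A  T  A  T  A  C  A
''  0  1  2  3  4  5  6  7  8
 T  1  1  2  2  3  4  5  6  7
 A  2  2  1  2  2  3  4  5  6
 A  3  3  2  2  2  3  3  4  5
 T  4  4  3  2  3  2  3  4  5
 T  5  5  4  3  3  3  3  4  5
 C  6  6  5  4  4  4  4  3  4
 C  7  7  6  5  5  5  5  4  4

4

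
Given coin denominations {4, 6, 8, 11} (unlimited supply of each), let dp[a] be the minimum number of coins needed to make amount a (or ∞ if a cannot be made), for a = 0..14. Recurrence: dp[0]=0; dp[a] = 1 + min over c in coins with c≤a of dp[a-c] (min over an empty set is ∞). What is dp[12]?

 a  0  1  2  3  4  5  6  7  8  9 10 11 12 13 14
dp  0  -  -  -  1  -  1  -  1  -  2  1  2  -  2
(- denotes ∞ / unreachable)

2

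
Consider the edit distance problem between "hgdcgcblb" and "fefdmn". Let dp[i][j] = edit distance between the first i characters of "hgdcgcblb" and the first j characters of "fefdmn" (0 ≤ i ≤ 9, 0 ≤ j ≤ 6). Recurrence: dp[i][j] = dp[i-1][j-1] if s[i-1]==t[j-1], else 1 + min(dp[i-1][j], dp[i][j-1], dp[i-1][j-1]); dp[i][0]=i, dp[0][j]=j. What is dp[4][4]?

   ''  f  e  f  d  m  n
''  0  1  2  3  4  5  6
 h  1  1  2  3  4  5  6
 g  2  2  2  3  4  5  6
 d  3  3  3  3  3  4  5
 c  4  4  4  4  4  4  5
 g  5  5  5  5  5  5  5
 c  6  6  6  6  6  6  6
 b  7  7  7  7  7  7  7
 l  8  8  8  8  8  8  8
 b  9  9  9  9  9  9  9

4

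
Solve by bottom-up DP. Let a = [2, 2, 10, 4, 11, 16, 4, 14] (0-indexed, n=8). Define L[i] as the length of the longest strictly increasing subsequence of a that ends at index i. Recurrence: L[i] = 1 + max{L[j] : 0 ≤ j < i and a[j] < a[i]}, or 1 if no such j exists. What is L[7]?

4

   i    0    1    2    3    4    5    6    7
a[i]    2    2   10    4   11   16    4   14
L[i]    1    1    2    2    3    4    2    4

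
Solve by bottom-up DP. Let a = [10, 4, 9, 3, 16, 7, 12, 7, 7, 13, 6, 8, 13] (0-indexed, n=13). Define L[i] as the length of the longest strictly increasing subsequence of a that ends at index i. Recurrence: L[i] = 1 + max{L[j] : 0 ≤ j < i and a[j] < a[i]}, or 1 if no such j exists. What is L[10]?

   i    0    1    2    3    4    5    6    7    8    9   10   11   12
a[i]   10    4    9    3   16    7   12    7    7   13    6    8   13
L[i]    1    1    2    1    3    2    3    2    2    4    2    3    4

2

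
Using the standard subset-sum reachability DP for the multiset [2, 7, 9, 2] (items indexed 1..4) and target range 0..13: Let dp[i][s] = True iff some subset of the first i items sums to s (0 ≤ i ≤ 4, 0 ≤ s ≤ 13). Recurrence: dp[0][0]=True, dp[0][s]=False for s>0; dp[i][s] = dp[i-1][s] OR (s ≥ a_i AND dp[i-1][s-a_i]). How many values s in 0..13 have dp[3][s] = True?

i\s   0   1   2   3   4   5   6   7   8   9  10  11  12  13
  0   T   F   F   F   F   F   F   F   F   F   F   F   F   F
  1   T   F   T   F   F   F   F   F   F   F   F   F   F   F
  2   T   F   T   F   F   F   F   T   F   T   F   F   F   F
  3   T   F   T   F   F   F   F   T   F   T   F   T   F   F
  4   T   F   T   F   T   F   F   T   F   T   F   T   F   T

5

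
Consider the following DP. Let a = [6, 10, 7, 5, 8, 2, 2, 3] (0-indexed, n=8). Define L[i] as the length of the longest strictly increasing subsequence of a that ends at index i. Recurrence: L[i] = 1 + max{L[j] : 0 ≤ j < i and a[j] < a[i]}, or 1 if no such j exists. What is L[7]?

   i    0    1    2    3    4    5    6    7
a[i]    6   10    7    5    8    2    2    3
L[i]    1    2    2    1    3    1    1    2

2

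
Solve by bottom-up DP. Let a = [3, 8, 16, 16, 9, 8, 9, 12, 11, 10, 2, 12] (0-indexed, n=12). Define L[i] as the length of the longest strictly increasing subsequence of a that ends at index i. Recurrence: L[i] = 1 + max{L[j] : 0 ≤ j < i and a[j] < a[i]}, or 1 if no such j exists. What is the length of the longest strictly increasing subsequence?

   i    0    1    2    3    4    5    6    7    8    9   10   11
a[i]    3    8   16   16    9    8    9   12   11   10    2   12
L[i]    1    2    3    3    3    2    3    4    4    4    1    5

5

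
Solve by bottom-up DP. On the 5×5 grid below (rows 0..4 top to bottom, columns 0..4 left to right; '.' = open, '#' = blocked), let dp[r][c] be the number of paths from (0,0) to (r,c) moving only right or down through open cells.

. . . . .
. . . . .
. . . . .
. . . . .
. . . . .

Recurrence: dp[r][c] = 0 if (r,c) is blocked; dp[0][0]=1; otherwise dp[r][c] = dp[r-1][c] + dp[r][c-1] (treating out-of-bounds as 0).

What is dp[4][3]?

35

r\c   0   1   2   3   4
  0   1   1   1   1   1
  1   1   2   3   4   5
  2   1   3   6  10  15
  3   1   4  10  20  35
  4   1   5  15  35  70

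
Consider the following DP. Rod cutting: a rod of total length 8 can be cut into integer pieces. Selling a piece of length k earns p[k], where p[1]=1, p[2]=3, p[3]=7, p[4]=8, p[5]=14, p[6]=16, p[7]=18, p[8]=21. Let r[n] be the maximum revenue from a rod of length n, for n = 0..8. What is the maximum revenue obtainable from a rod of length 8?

21

   n    0    1    2    3    4    5    6    7    8
r[n]    0    1    3    7    8   14   16   18   21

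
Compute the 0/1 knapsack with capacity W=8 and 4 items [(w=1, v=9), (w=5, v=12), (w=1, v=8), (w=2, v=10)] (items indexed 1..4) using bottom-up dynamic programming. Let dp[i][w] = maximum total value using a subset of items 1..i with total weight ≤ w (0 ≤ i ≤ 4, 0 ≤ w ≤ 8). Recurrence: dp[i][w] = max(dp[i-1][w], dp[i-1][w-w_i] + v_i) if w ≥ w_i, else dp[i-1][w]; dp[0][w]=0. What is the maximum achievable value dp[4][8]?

i\w   0   1   2   3   4   5   6   7   8
  0   0   0   0   0   0   0   0   0   0
  1   0   9   9   9   9   9   9   9   9
  2   0   9   9   9   9  12  21  21  21
  3   0   9  17  17  17  17  21  29  29
  4   0   9  17  19  27  27  27  29  31

31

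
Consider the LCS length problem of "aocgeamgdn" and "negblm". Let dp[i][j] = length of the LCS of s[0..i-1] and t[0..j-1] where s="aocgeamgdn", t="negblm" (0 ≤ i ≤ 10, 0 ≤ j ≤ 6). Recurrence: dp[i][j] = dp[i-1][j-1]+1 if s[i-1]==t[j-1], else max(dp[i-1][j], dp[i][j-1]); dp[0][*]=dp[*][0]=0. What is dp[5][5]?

   ''  n  e  g  b  l  m
''  0  0  0  0  0  0  0
 a  0  0  0  0  0  0  0
 o  0  0  0  0  0  0  0
 c  0  0  0  0  0  0  0
 g  0  0  0  1  1  1  1
 e  0  0  1  1  1  1  1
 a  0  0  1  1  1  1  1
 m  0  0  1  1  1  1  2
 g  0  0  1  2  2  2  2
 d  0  0  1  2  2  2  2
 n  0  1  1  2  2  2  2

1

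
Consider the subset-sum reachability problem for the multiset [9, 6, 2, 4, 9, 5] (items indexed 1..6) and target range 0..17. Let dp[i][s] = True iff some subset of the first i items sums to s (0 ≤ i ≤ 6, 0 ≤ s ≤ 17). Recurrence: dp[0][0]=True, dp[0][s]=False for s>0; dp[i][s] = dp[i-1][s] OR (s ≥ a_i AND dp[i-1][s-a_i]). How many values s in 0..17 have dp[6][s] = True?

16

i\s   0   1   2   3   4   5   6   7   8   9  10  11  12  13  14  15  16  17
  0   T   F   F   F   F   F   F   F   F   F   F   F   F   F   F   F   F   F
  1   T   F   F   F   F   F   F   F   F   T   F   F   F   F   F   F   F   F
  2   T   F   F   F   F   F   T   F   F   T   F   F   F   F   F   T   F   F
  3   T   F   T   F   F   F   T   F   T   T   F   T   F   F   F   T   F   T
  4   T   F   T   F   T   F   T   F   T   T   T   T   T   T   F   T   F   T
  5   T   F   T   F   T   F   T   F   T   T   T   T   T   T   F   T   F   T
  6   T   F   T   F   T   T   T   T   T   T   T   T   T   T   T   T   T   T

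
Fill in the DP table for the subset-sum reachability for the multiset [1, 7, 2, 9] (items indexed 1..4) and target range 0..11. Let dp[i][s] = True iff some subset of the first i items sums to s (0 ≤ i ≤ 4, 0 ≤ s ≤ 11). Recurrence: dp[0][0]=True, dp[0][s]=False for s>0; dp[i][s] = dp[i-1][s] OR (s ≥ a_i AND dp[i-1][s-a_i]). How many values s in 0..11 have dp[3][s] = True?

8

i\s   0   1   2   3   4   5   6   7   8   9  10  11
  0   T   F   F   F   F   F   F   F   F   F   F   F
  1   T   T   F   F   F   F   F   F   F   F   F   F
  2   T   T   F   F   F   F   F   T   T   F   F   F
  3   T   T   T   T   F   F   F   T   T   T   T   F
  4   T   T   T   T   F   F   F   T   T   T   T   T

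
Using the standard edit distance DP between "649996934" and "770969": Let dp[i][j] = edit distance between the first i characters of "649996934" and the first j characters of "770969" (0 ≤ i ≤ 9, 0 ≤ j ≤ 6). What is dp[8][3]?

8

   ''  7  7  0  9  6  9
''  0  1  2  3  4  5  6
 6  1  1  2  3  4  4  5
 4  2  2  2  3  4  5  5
 9  3  3  3  3  3  4  5
 9  4  4  4  4  3  4  4
 9  5  5  5  5  4  4  4
 6  6  6  6  6  5  4  5
 9  7  7  7  7  6  5  4
 3  8  8  8  8  7  6  5
 4  9  9  9  9  8  7  6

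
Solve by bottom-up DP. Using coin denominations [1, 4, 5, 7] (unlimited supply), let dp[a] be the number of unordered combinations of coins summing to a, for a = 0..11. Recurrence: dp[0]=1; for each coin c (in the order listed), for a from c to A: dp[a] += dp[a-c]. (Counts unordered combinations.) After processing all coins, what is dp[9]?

6

after  coin     0     1     2     3     4     5     6     7     8     9    10    11
          1     1     1     1     1     1     1     1     1     1     1     1     1
          4     1     1     1     1     2     2     2     2     3     3     3     3
          5     1     1     1     1     2     3     3     3     4     5     6     6
          7     1     1     1     1     2     3     3     4     5     6     7     8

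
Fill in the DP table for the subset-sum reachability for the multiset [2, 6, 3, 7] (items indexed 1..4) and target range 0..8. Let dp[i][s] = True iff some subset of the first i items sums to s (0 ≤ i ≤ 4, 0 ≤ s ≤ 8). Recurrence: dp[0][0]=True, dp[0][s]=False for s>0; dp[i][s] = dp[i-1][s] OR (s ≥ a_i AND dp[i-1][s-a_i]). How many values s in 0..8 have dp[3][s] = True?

i\s   0   1   2   3   4   5   6   7   8
  0   T   F   F   F   F   F   F   F   F
  1   T   F   T   F   F   F   F   F   F
  2   T   F   T   F   F   F   T   F   T
  3   T   F   T   T   F   T   T   F   T
  4   T   F   T   T   F   T   T   T   T

6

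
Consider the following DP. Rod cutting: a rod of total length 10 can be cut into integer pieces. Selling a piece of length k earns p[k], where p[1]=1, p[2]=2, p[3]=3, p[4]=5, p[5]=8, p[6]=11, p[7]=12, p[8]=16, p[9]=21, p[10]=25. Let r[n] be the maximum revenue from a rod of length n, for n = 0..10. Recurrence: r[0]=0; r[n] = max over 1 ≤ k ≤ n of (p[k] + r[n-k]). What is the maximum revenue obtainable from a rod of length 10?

25

   n    0    1    2    3    4    5    6    7    8    9   10
r[n]    0    1    2    3    5    8   11   12   16   21   25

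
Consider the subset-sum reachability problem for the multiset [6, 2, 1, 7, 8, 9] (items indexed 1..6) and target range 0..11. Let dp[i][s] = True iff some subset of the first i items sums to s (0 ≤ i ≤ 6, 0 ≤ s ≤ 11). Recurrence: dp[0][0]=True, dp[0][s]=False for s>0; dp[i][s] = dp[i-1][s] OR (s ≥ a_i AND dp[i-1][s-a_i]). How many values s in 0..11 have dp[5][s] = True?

10

i\s   0   1   2   3   4   5   6   7   8   9  10  11
  0   T   F   F   F   F   F   F   F   F   F   F   F
  1   T   F   F   F   F   F   T   F   F   F   F   F
  2   T   F   T   F   F   F   T   F   T   F   F   F
  3   T   T   T   T   F   F   T   T   T   T   F   F
  4   T   T   T   T   F   F   T   T   T   T   T   F
  5   T   T   T   T   F   F   T   T   T   T   T   T
  6   T   T   T   T   F   F   T   T   T   T   T   T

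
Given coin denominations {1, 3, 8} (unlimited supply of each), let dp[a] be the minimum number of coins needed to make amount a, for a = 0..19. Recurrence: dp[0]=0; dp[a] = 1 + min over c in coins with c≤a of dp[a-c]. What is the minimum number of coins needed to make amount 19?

3

 a  0  1  2  3  4  5  6  7  8  9 10 11 12 13 14 15 16 17 18 19
dp  0  1  2  1  2  3  2  3  1  2  3  2  3  4  3  4  2  3  4  3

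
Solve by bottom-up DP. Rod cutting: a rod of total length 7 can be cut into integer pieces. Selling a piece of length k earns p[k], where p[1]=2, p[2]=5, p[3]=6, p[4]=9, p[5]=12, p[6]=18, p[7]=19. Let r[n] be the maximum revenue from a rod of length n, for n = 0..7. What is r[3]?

   n    0    1    2    3    4    5    6    7
r[n]    0    2    5    7   10   12   18   20

7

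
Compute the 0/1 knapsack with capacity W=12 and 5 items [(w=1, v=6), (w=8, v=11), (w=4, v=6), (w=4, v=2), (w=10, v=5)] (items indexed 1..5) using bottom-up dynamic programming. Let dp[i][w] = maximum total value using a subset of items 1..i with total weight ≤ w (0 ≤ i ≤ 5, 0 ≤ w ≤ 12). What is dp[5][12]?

i\w   0   1   2   3   4   5   6   7   8   9  10  11  12
  0   0   0   0   0   0   0   0   0   0   0   0   0   0
  1   0   6   6   6   6   6   6   6   6   6   6   6   6
  2   0   6   6   6   6   6   6   6  11  17  17  17  17
  3   0   6   6   6   6  12  12  12  12  17  17  17  17
  4   0   6   6   6   6  12  12  12  12  17  17  17  17
  5   0   6   6   6   6  12  12  12  12  17  17  17  17

17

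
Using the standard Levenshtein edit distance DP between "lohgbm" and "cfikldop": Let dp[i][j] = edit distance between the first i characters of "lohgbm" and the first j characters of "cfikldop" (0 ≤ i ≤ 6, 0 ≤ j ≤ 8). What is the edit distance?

   ''  c  f  i  k  l  d  o  p
''  0  1  2  3  4  5  6  7  8
 l  1  1  2  3  4  4  5  6  7
 o  2  2  2  3  4  5  5  5  6
 h  3  3  3  3  4  5  6  6  6
 g  4  4  4  4  4  5  6  7  7
 b  5  5  5  5  5  5  6  7  8
 m  6  6  6  6  6  6  6  7  8

8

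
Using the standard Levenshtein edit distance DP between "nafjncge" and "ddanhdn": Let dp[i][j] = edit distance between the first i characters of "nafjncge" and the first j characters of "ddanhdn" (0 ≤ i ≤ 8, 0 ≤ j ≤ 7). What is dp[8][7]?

   ''  d  d  a  n  h  d  n
''  0  1  2  3  4  5  6  7
 n  1  1  2  3  3  4  5  6
 a  2  2  2  2  3  4  5  6
 f  3  3  3  3  3  4  5  6
 j  4  4  4  4  4  4  5  6
 n  5  5  5  5  4  5  5  5
 c  6  6  6  6  5  5  6  6
 g  7  7  7  7  6  6  6  7
 e  8  8  8  8  7  7  7  7

7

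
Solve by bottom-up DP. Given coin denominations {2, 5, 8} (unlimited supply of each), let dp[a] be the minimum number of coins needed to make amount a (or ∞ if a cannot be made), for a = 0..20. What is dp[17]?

4

 a  0  1  2  3  4  5  6  7  8  9 10 11 12 13 14 15 16 17 18 19 20
dp  0  -  1  -  2  1  3  2  1  3  2  4  3  2  4  3  2  4  3  5  4
(- denotes ∞ / unreachable)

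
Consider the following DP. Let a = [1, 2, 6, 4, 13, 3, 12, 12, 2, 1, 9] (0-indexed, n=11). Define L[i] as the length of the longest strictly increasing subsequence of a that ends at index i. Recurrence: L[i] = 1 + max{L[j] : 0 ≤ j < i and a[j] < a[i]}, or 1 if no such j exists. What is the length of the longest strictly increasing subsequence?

   i    0    1    2    3    4    5    6    7    8    9   10
a[i]    1    2    6    4   13    3   12   12    2    1    9
L[i]    1    2    3    3    4    3    4    4    2    1    4

4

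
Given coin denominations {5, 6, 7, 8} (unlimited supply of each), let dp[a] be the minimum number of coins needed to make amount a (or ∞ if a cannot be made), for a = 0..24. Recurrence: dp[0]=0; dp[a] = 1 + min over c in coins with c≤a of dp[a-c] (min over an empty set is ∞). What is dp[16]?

2

 a  0  1  2  3  4  5  6  7  8  9 10 11 12 13 14 15 16 17 18 19 20 21 22 23 24
dp  0  -  -  -  -  1  1  1  1  -  2  2  2  2  2  2  2  3  3  3  3  3  3  3  3
(- denotes ∞ / unreachable)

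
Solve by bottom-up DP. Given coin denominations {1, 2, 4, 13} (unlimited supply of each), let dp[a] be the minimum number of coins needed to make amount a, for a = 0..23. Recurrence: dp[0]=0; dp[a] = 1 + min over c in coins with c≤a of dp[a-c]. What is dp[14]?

 a  0  1  2  3  4  5  6  7  8  9 10 11 12 13 14 15 16 17 18 19 20 21 22 23
dp  0  1  1  2  1  2  2  3  2  3  3  4  3  1  2  2  3  2  3  3  4  3  4  4

2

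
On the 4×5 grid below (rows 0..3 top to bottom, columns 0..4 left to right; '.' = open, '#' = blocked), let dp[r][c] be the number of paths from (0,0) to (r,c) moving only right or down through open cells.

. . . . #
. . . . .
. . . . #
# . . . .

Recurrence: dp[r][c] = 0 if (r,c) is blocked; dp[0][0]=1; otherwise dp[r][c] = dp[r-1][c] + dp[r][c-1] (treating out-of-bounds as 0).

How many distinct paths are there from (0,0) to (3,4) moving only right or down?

19

r\c   0   1   2   3   4
  0   1   1   1   1   0
  1   1   2   3   4   4
  2   1   3   6  10   0
  3   0   3   9  19  19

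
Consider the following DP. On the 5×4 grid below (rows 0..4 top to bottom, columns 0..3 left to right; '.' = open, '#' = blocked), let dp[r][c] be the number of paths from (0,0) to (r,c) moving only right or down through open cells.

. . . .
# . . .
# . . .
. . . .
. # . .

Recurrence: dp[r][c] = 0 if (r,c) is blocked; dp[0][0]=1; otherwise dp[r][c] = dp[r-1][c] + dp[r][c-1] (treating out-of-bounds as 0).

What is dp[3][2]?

r\c   0   1   2   3
  0   1   1   1   1
  1   0   1   2   3
  2   0   1   3   6
  3   0   1   4  10
  4   0   0   4  14

4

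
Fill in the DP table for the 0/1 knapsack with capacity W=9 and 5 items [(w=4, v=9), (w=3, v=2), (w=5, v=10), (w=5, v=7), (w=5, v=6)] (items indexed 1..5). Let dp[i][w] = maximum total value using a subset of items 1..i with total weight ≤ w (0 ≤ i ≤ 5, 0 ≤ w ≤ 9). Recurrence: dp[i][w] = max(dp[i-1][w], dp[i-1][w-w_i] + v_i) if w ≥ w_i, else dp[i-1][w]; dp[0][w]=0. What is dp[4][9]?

19

i\w   0   1   2   3   4   5   6   7   8   9
  0   0   0   0   0   0   0   0   0   0   0
  1   0   0   0   0   9   9   9   9   9   9
  2   0   0   0   2   9   9   9  11  11  11
  3   0   0   0   2   9  10  10  11  12  19
  4   0   0   0   2   9  10  10  11  12  19
  5   0   0   0   2   9  10  10  11  12  19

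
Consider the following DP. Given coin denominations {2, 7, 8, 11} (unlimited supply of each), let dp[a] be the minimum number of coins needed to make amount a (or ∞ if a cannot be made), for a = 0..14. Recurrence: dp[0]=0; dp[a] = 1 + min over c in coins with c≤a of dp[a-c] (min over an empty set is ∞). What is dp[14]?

 a  0  1  2  3  4  5  6  7  8  9 10 11 12 13 14
dp  0  -  1  -  2  -  3  1  1  2  2  1  3  2  2
(- denotes ∞ / unreachable)

2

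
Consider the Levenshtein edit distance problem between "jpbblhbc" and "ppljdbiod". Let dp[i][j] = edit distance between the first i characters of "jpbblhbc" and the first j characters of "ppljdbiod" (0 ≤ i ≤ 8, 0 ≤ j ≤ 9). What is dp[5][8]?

6

   ''  p  p  l  j  d  b  i  o  d
''  0  1  2  3  4  5  6  7  8  9
 j  1  1  2  3  3  4  5  6  7  8
 p  2  1  1  2  3  4  5  6  7  8
 b  3  2  2  2  3  4  4  5  6  7
 b  4  3  3  3  3  4  4  5  6  7
 l  5  4  4  3  4  4  5  5  6  7
 h  6  5  5  4  4  5  5  6  6  7
 b  7  6  6  5  5  5  5  6  7  7
 c  8  7  7  6  6  6  6  6  7  8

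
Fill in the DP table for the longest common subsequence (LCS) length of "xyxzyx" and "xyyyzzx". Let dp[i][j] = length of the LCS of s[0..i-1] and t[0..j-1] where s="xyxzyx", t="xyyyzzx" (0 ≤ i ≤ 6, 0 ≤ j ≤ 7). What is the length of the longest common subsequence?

   ''  x  y  y  y  z  z  x
''  0  0  0  0  0  0  0  0
 x  0  1  1  1  1  1  1  1
 y  0  1  2  2  2  2  2  2
 x  0  1  2  2  2  2  2  3
 z  0  1  2  2  2  3  3  3
 y  0  1  2  3  3  3  3  3
 x  0  1  2  3  3  3  3  4

4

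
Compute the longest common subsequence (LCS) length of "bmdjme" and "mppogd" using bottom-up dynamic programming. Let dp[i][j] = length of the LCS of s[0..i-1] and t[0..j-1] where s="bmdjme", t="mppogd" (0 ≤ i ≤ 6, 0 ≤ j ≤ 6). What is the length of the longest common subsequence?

2

   ''  m  p  p  o  g  d
''  0  0  0  0  0  0  0
 b  0  0  0  0  0  0  0
 m  0  1  1  1  1  1  1
 d  0  1  1  1  1  1  2
 j  0  1  1  1  1  1  2
 m  0  1  1  1  1  1  2
 e  0  1  1  1  1  1  2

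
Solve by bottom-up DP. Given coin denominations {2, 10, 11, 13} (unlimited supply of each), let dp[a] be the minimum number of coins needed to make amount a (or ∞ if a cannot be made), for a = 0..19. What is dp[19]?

4

 a  0  1  2  3  4  5  6  7  8  9 10 11 12 13 14 15 16 17 18 19
dp  0  -  1  -  2  -  3  -  4  -  1  1  2  1  3  2  4  3  5  4
(- denotes ∞ / unreachable)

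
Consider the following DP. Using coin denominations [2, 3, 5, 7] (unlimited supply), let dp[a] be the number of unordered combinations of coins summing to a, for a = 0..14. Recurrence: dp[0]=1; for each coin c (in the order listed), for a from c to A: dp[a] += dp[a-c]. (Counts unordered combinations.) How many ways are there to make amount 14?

after  coin     0     1     2     3     4     5     6     7     8     9    10    11    12    13    14
          2     1     0     1     0     1     0     1     0     1     0     1     0     1     0     1
          3     1     0     1     1     1     1     2     1     2     2     2     2     3     2     3
          5     1     0     1     1     1     2     2     2     3     3     4     4     5     5     6
          7     1     0     1     1     1     2     2     3     3     4     5     5     7     7     9

9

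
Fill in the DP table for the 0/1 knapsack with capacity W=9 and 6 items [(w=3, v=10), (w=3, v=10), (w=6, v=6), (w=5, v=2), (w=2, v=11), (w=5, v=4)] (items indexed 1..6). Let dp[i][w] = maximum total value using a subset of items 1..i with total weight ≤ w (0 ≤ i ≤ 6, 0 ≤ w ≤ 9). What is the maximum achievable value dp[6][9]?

i\w   0   1   2   3   4   5   6   7   8   9
  0   0   0   0   0   0   0   0   0   0   0
  1   0   0   0  10  10  10  10  10  10  10
  2   0   0   0  10  10  10  20  20  20  20
  3   0   0   0  10  10  10  20  20  20  20
  4   0   0   0  10  10  10  20  20  20  20
  5   0   0  11  11  11  21  21  21  31  31
  6   0   0  11  11  11  21  21  21  31  31

31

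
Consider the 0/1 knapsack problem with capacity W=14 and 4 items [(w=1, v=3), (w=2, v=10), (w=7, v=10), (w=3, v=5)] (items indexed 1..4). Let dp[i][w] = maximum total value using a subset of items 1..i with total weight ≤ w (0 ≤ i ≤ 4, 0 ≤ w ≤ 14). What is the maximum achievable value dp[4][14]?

i\w   0   1   2   3   4   5   6   7   8   9  10  11  12  13  14
  0   0   0   0   0   0   0   0   0   0   0   0   0   0   0   0
  1   0   3   3   3   3   3   3   3   3   3   3   3   3   3   3
  2   0   3  10  13  13  13  13  13  13  13  13  13  13  13  13
  3   0   3  10  13  13  13  13  13  13  20  23  23  23  23  23
  4   0   3  10  13  13  15  18  18  18  20  23  23  25  28  28

28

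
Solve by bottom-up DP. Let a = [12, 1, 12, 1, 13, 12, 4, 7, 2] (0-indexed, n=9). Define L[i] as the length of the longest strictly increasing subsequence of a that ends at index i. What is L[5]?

2

   i    0    1    2    3    4    5    6    7    8
a[i]   12    1   12    1   13   12    4    7    2
L[i]    1    1    2    1    3    2    2    3    2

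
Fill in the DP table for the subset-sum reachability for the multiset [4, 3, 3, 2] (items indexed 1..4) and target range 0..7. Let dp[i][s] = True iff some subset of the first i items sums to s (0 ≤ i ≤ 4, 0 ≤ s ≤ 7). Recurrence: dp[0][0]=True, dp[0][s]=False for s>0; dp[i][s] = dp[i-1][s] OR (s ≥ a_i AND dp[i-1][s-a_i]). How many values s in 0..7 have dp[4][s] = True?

7

i\s   0   1   2   3   4   5   6   7
  0   T   F   F   F   F   F   F   F
  1   T   F   F   F   T   F   F   F
  2   T   F   F   T   T   F   F   T
  3   T   F   F   T   T   F   T   T
  4   T   F   T   T   T   T   T   T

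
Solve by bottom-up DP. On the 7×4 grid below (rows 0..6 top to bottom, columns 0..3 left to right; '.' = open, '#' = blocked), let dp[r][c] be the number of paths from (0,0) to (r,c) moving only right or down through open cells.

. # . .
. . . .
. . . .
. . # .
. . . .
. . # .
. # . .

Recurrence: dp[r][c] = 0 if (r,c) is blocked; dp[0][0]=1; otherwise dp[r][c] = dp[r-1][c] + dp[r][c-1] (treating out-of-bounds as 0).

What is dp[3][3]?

4

r\c   0   1   2   3
  0   1   0   0   0
  1   1   1   1   1
  2   1   2   3   4
  3   1   3   0   4
  4   1   4   4   8
  5   1   5   0   8
  6   1   0   0   8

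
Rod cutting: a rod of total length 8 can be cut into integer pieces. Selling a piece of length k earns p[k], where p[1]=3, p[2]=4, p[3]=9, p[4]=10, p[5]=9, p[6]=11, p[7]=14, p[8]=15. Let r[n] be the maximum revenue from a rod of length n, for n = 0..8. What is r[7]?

   n    0    1    2    3    4    5    6    7    8
r[n]    0    3    6    9   12   15   18   21   24

21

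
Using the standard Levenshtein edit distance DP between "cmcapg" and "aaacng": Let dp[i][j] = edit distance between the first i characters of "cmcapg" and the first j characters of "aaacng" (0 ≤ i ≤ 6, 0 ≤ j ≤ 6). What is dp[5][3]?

   ''  a  a  a  c  n  g
''  0  1  2  3  4  5  6
 c  1  1  2  3  3  4  5
 m  2  2  2  3  4  4  5
 c  3  3  3  3  3  4  5
 a  4  3  3  3  4  4  5
 p  5  4  4  4  4  5  5
 g  6  5  5  5  5  5  5

4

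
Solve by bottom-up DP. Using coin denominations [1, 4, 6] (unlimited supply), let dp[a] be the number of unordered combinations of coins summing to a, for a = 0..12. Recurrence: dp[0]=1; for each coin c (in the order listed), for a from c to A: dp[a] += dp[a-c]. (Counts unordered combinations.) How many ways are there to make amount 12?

7

after  coin     0     1     2     3     4     5     6     7     8     9    10    11    12
          1     1     1     1     1     1     1     1     1     1     1     1     1     1
          4     1     1     1     1     2     2     2     2     3     3     3     3     4
          6     1     1     1     1     2     2     3     3     4     4     5     5     7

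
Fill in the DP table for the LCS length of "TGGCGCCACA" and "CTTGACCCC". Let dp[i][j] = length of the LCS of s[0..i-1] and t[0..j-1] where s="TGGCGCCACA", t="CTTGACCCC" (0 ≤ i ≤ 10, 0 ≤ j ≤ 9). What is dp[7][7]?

   ''  C  T  T  G  A  C  C  C  C
''  0  0  0  0  0  0  0  0  0  0
 T  0  0  1  1  1  1  1  1  1  1
 G  0  0  1  1  2  2  2  2  2  2
 G  0  0  1  1  2  2  2  2  2  2
 C  0  1  1  1  2  2  3  3  3  3
 G  0  1  1  1  2  2  3  3  3  3
 C  0  1  1  1  2  2  3  4  4  4
 C  0  1  1  1  2  2  3  4  5  5
 A  0  1  1  1  2  3  3  4  5  5
 C  0  1  1  1  2  3  4  4  5  6
 A  0  1  1  1  2  3  4  4  5  6

4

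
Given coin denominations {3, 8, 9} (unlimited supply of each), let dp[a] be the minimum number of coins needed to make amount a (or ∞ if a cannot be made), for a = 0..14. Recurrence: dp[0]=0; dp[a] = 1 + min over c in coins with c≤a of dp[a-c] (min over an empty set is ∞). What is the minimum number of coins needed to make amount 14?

 a  0  1  2  3  4  5  6  7  8  9 10 11 12 13 14
dp  0  -  -  1  -  -  2  -  1  1  -  2  2  -  3
(- denotes ∞ / unreachable)

3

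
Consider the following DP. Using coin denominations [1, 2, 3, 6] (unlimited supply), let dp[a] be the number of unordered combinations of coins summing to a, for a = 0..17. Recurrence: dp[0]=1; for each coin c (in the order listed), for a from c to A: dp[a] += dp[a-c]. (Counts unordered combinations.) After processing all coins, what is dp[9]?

15

after  coin     0     1     2     3     4     5     6     7     8     9    10    11    12    13    14    15    16    17
          1     1     1     1     1     1     1     1     1     1     1     1     1     1     1     1     1     1     1
          2     1     1     2     2     3     3     4     4     5     5     6     6     7     7     8     8     9     9
          3     1     1     2     3     4     5     7     8    10    12    14    16    19    21    24    27    30    33
          6     1     1     2     3     4     5     8     9    12    15    18    21    27    30    36    42    48    54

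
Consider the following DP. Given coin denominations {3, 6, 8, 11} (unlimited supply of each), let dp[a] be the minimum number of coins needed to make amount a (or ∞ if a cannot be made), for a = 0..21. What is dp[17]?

2

 a  0  1  2  3  4  5  6  7  8  9 10 11 12 13 14 15 16 17 18 19 20 21
dp  0  -  -  1  -  -  1  -  1  2  -  1  2  -  2  3  2  2  3  2  3  4
(- denotes ∞ / unreachable)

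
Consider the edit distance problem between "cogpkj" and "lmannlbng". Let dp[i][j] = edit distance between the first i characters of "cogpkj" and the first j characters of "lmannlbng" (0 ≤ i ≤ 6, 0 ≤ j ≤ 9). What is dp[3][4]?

   ''  l  m  a  n  n  l  b  n  g
''  0  1  2  3  4  5  6  7  8  9
 c  1  1  2  3  4  5  6  7  8  9
 o  2  2  2  3  4  5  6  7  8  9
 g  3  3  3  3  4  5  6  7  8  8
 p  4  4  4  4  4  5  6  7  8  9
 k  5  5  5  5  5  5  6  7  8  9
 j  6  6  6  6  6  6  6  7  8  9

4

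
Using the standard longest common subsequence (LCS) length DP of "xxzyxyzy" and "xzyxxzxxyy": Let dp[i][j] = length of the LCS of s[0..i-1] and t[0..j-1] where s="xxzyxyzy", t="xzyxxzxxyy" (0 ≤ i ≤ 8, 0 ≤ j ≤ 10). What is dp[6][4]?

4

   ''  x  z  y  x  x  z  x  x  y  y
''  0  0  0  0  0  0  0  0  0  0  0
 x  0  1  1  1  1  1  1  1  1  1  1
 x  0  1  1  1  2  2  2  2  2  2  2
 z  0  1  2  2  2  2  3  3  3  3  3
 y  0  1  2  3  3  3  3  3  3  4  4
 x  0  1  2  3  4  4  4  4  4  4  4
 y  0  1  2  3  4  4  4  4  4  5  5
 z  0  1  2  3  4  4  5  5  5  5  5
 y  0  1  2  3  4  4  5  5  5  6  6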